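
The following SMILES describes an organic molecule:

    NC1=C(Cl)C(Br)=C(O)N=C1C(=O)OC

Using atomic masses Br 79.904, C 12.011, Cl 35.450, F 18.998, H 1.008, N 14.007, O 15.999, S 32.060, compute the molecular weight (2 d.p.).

281.49 g/mol

First, the molecular formula is C7H6BrClN2O3 (counting implicit H from valence).
  Br: 1 × 79.904 = 79.904
  C: 7 × 12.011 = 84.077
  Cl: 1 × 35.450 = 35.450
  H: 6 × 1.008 = 6.048
  N: 2 × 14.007 = 28.014
  O: 3 × 15.999 = 47.997
Sum: 1×79.904 + 7×12.011 + 1×35.450 + 6×1.008 + 2×14.007 + 3×15.999 = 281.490 → 281.49 g/mol.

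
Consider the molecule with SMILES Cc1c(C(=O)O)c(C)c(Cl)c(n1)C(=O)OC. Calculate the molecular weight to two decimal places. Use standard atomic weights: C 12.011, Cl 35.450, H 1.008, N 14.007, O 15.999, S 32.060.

First, the molecular formula is C10H10ClNO4 (counting implicit H from valence).
  C: 10 × 12.011 = 120.110
  Cl: 1 × 35.450 = 35.450
  H: 10 × 1.008 = 10.080
  N: 1 × 14.007 = 14.007
  O: 4 × 15.999 = 63.996
Sum: 10×12.011 + 1×35.450 + 10×1.008 + 1×14.007 + 4×15.999 = 243.643 → 243.64 g/mol.

243.64 g/mol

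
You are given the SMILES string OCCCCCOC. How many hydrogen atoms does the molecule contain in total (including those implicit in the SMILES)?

14

Walk through each heavy atom and fill implicit hydrogens from standard valence (C 4, N 3, O 2, S 2, halogen 1):
  atom 1: O, bond orders sum to 1 (valence 2) → 1 H
  atom 2: C, bond orders sum to 2 (valence 4) → 2 H
  atom 3: C, bond orders sum to 2 (valence 4) → 2 H
  atom 4: C, bond orders sum to 2 (valence 4) → 2 H
  atom 5: C, bond orders sum to 2 (valence 4) → 2 H
  atom 6: C, bond orders sum to 2 (valence 4) → 2 H
  atom 7: O, bond orders sum to 2 (valence 2) → 0 H
  atom 8: C, bond orders sum to 1 (valence 4) → 3 H
Total hydrogens: 14.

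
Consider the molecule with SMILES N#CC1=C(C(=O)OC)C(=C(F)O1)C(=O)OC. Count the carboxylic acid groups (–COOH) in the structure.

Scan the SMILES for the carboxylic acid motif — none present.
Groups that are present: 2 ester, 1 nitrile.

0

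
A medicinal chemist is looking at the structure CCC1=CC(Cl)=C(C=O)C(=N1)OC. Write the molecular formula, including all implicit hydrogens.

Walk through each heavy atom and fill implicit hydrogens from standard valence (C 4, N 3, O 2, S 2, halogen 1):
  atom 1: C, bond orders sum to 1 (valence 4) → 3 H
  atom 2: C, bond orders sum to 2 (valence 4) → 2 H
  atom 3: C, bond orders sum to 4 (valence 4) → 0 H
  atom 4: C, bond orders sum to 3 (valence 4) → 1 H
  atom 5: C, bond orders sum to 4 (valence 4) → 0 H
  atom 6: Cl (halogen, monovalent) → 0 H
  atom 7: C, bond orders sum to 4 (valence 4) → 0 H
  atom 8: C, bond orders sum to 3 (valence 4) → 1 H
  atom 9: O, bond orders sum to 2 (valence 2) → 0 H
  atom 10: C, bond orders sum to 4 (valence 4) → 0 H
  atom 11: N, bond orders sum to 3 (valence 3) → 0 H
  atom 12: O, bond orders sum to 2 (valence 2) → 0 H
  atom 13: C, bond orders sum to 1 (valence 4) → 3 H
Totals → C:9, H:10, Cl:1, N:1, O:2.
In Hill order: C9H10ClNO2.

C9H10ClNO2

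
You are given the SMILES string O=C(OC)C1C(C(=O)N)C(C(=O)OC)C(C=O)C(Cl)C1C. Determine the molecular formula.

Walk through each heavy atom and fill implicit hydrogens from standard valence (C 4, N 3, O 2, S 2, halogen 1):
  atom 1: O, bond orders sum to 2 (valence 2) → 0 H
  atom 2: C, bond orders sum to 4 (valence 4) → 0 H
  atom 3: O, bond orders sum to 2 (valence 2) → 0 H
  atom 4: C, bond orders sum to 1 (valence 4) → 3 H
  atom 5: C, bond orders sum to 3 (valence 4) → 1 H
  atom 6: C, bond orders sum to 3 (valence 4) → 1 H
  atom 7: C, bond orders sum to 4 (valence 4) → 0 H
  atom 8: O, bond orders sum to 2 (valence 2) → 0 H
  atom 9: N, bond orders sum to 1 (valence 3) → 2 H
  atom 10: C, bond orders sum to 3 (valence 4) → 1 H
  atom 11: C, bond orders sum to 4 (valence 4) → 0 H
  atom 12: O, bond orders sum to 2 (valence 2) → 0 H
  atom 13: O, bond orders sum to 2 (valence 2) → 0 H
  atom 14: C, bond orders sum to 1 (valence 4) → 3 H
  atom 15: C, bond orders sum to 3 (valence 4) → 1 H
  atom 16: C, bond orders sum to 3 (valence 4) → 1 H
  atom 17: O, bond orders sum to 2 (valence 2) → 0 H
  atom 18: C, bond orders sum to 3 (valence 4) → 1 H
  atom 19: Cl (halogen, monovalent) → 0 H
  atom 20: C, bond orders sum to 3 (valence 4) → 1 H
  atom 21: C, bond orders sum to 1 (valence 4) → 3 H
Totals → C:13, H:18, Cl:1, N:1, O:6.
In Hill order: C13H18ClNO6.

C13H18ClNO6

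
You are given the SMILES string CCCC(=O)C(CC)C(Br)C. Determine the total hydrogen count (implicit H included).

Walk through each heavy atom and fill implicit hydrogens from standard valence (C 4, N 3, O 2, S 2, halogen 1):
  atom 1: C, bond orders sum to 1 (valence 4) → 3 H
  atom 2: C, bond orders sum to 2 (valence 4) → 2 H
  atom 3: C, bond orders sum to 2 (valence 4) → 2 H
  atom 4: C, bond orders sum to 4 (valence 4) → 0 H
  atom 5: O, bond orders sum to 2 (valence 2) → 0 H
  atom 6: C, bond orders sum to 3 (valence 4) → 1 H
  atom 7: C, bond orders sum to 2 (valence 4) → 2 H
  atom 8: C, bond orders sum to 1 (valence 4) → 3 H
  atom 9: C, bond orders sum to 3 (valence 4) → 1 H
  atom 10: Br (halogen, monovalent) → 0 H
  atom 11: C, bond orders sum to 1 (valence 4) → 3 H
Total hydrogens: 17.

17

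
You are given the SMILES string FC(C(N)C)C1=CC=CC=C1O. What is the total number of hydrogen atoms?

Walk through each heavy atom and fill implicit hydrogens from standard valence (C 4, N 3, O 2, S 2, halogen 1):
  atom 1: F (halogen, monovalent) → 0 H
  atom 2: C, bond orders sum to 3 (valence 4) → 1 H
  atom 3: C, bond orders sum to 3 (valence 4) → 1 H
  atom 4: N, bond orders sum to 1 (valence 3) → 2 H
  atom 5: C, bond orders sum to 1 (valence 4) → 3 H
  atom 6: C, bond orders sum to 4 (valence 4) → 0 H
  atom 7: C, bond orders sum to 3 (valence 4) → 1 H
  atom 8: C, bond orders sum to 3 (valence 4) → 1 H
  atom 9: C, bond orders sum to 3 (valence 4) → 1 H
  atom 10: C, bond orders sum to 3 (valence 4) → 1 H
  atom 11: C, bond orders sum to 4 (valence 4) → 0 H
  atom 12: O, bond orders sum to 1 (valence 2) → 1 H
Total hydrogens: 12.

12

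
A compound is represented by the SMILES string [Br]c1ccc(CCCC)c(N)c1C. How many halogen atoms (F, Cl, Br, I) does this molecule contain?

1

Halogen atoms appear at heavy-atom position 1 (1×Br).
Other groups present: 1 primary amine.
Halogen count: 1.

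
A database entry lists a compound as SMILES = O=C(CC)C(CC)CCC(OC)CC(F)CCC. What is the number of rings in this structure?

0

In SMILES, each pair of matching ring-closure digits denotes one ring-closing bond; the number of such bonds equals the number of independent rings.
Ring-closure bonds here: 0.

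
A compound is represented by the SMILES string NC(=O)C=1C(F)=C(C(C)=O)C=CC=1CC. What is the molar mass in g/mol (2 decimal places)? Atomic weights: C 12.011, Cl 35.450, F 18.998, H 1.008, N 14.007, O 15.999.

First, the molecular formula is C11H12FNO2 (counting implicit H from valence).
  C: 11 × 12.011 = 132.121
  F: 1 × 18.998 = 18.998
  H: 12 × 1.008 = 12.096
  N: 1 × 14.007 = 14.007
  O: 2 × 15.999 = 31.998
Sum: 11×12.011 + 1×18.998 + 12×1.008 + 1×14.007 + 2×15.999 = 209.220 → 209.22 g/mol.

209.22 g/mol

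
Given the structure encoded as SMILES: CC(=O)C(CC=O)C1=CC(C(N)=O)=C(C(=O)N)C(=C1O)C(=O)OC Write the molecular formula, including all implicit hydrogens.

C15H16N2O7

Walk through each heavy atom and fill implicit hydrogens from standard valence (C 4, N 3, O 2, S 2, halogen 1):
  atom 1: C, bond orders sum to 1 (valence 4) → 3 H
  atom 2: C, bond orders sum to 4 (valence 4) → 0 H
  atom 3: O, bond orders sum to 2 (valence 2) → 0 H
  atom 4: C, bond orders sum to 3 (valence 4) → 1 H
  atom 5: C, bond orders sum to 2 (valence 4) → 2 H
  atom 6: C, bond orders sum to 3 (valence 4) → 1 H
  atom 7: O, bond orders sum to 2 (valence 2) → 0 H
  atom 8: C, bond orders sum to 4 (valence 4) → 0 H
  atom 9: C, bond orders sum to 3 (valence 4) → 1 H
  atom 10: C, bond orders sum to 4 (valence 4) → 0 H
  atom 11: C, bond orders sum to 4 (valence 4) → 0 H
  atom 12: N, bond orders sum to 1 (valence 3) → 2 H
  atom 13: O, bond orders sum to 2 (valence 2) → 0 H
  atom 14: C, bond orders sum to 4 (valence 4) → 0 H
  atom 15: C, bond orders sum to 4 (valence 4) → 0 H
  atom 16: O, bond orders sum to 2 (valence 2) → 0 H
  atom 17: N, bond orders sum to 1 (valence 3) → 2 H
  atom 18: C, bond orders sum to 4 (valence 4) → 0 H
  atom 19: C, bond orders sum to 4 (valence 4) → 0 H
  atom 20: O, bond orders sum to 1 (valence 2) → 1 H
  atom 21: C, bond orders sum to 4 (valence 4) → 0 H
  atom 22: O, bond orders sum to 2 (valence 2) → 0 H
  atom 23: O, bond orders sum to 2 (valence 2) → 0 H
  atom 24: C, bond orders sum to 1 (valence 4) → 3 H
Totals → C:15, H:16, N:2, O:7.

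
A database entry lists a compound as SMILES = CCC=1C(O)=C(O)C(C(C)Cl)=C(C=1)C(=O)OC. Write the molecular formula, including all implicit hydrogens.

C12H15ClO4

Walk through each heavy atom and fill implicit hydrogens from standard valence (C 4, N 3, O 2, S 2, halogen 1):
  atom 1: C, bond orders sum to 1 (valence 4) → 3 H
  atom 2: C, bond orders sum to 2 (valence 4) → 2 H
  atom 3: C, bond orders sum to 4 (valence 4) → 0 H
  atom 4: C, bond orders sum to 4 (valence 4) → 0 H
  atom 5: O, bond orders sum to 1 (valence 2) → 1 H
  atom 6: C, bond orders sum to 4 (valence 4) → 0 H
  atom 7: O, bond orders sum to 1 (valence 2) → 1 H
  atom 8: C, bond orders sum to 4 (valence 4) → 0 H
  atom 9: C, bond orders sum to 3 (valence 4) → 1 H
  atom 10: C, bond orders sum to 1 (valence 4) → 3 H
  atom 11: Cl (halogen, monovalent) → 0 H
  atom 12: C, bond orders sum to 4 (valence 4) → 0 H
  atom 13: C, bond orders sum to 3 (valence 4) → 1 H
  atom 14: C, bond orders sum to 4 (valence 4) → 0 H
  atom 15: O, bond orders sum to 2 (valence 2) → 0 H
  atom 16: O, bond orders sum to 2 (valence 2) → 0 H
  atom 17: C, bond orders sum to 1 (valence 4) → 3 H
Totals → C:12, H:15, Cl:1, O:4.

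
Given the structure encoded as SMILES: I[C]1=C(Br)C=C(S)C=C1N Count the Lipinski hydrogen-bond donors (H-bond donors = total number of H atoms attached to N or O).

Donors: find every N or O and count the H atoms it carries.
  atom 10 (N): bond orders sum to 1 → 2 H
Lipinski HBD = 2.

2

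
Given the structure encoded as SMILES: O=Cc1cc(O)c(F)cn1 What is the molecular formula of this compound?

C6H4FNO2

Walk through each heavy atom and fill implicit hydrogens from standard valence (C 4, N 3, O 2, S 2, halogen 1); for lowercase aromatic atoms, an aromatic c carries 1 H when it has two neighbours and 0 H with three, and aromatic n carries 0 H:
  atom 1: O, bond orders sum to 2 (valence 2) → 0 H
  atom 2: C, bond orders sum to 3 (valence 4) → 1 H
  atom 3: aromatic c, 3 neighbours → 0 H
  atom 4: aromatic c, 2 neighbours → 1 H
  atom 5: aromatic c, 3 neighbours → 0 H
  atom 6: O, bond orders sum to 1 (valence 2) → 1 H
  atom 7: aromatic c, 3 neighbours → 0 H
  atom 8: F (halogen, monovalent) → 0 H
  atom 9: aromatic c, 2 neighbours → 1 H
  atom 10: aromatic n, 2 neighbours → 0 H
Totals → C:6, H:4, F:1, N:1, O:2.
In Hill order: C6H4FNO2.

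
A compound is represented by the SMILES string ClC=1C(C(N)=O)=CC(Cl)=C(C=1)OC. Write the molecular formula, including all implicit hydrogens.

C8H7Cl2NO2

Walk through each heavy atom and fill implicit hydrogens from standard valence (C 4, N 3, O 2, S 2, halogen 1):
  atom 1: Cl (halogen, monovalent) → 0 H
  atom 2: C, bond orders sum to 4 (valence 4) → 0 H
  atom 3: C, bond orders sum to 4 (valence 4) → 0 H
  atom 4: C, bond orders sum to 4 (valence 4) → 0 H
  atom 5: N, bond orders sum to 1 (valence 3) → 2 H
  atom 6: O, bond orders sum to 2 (valence 2) → 0 H
  atom 7: C, bond orders sum to 3 (valence 4) → 1 H
  atom 8: C, bond orders sum to 4 (valence 4) → 0 H
  atom 9: Cl (halogen, monovalent) → 0 H
  atom 10: C, bond orders sum to 4 (valence 4) → 0 H
  atom 11: C, bond orders sum to 3 (valence 4) → 1 H
  atom 12: O, bond orders sum to 2 (valence 2) → 0 H
  atom 13: C, bond orders sum to 1 (valence 4) → 3 H
Totals → C:8, H:7, Cl:2, N:1, O:2.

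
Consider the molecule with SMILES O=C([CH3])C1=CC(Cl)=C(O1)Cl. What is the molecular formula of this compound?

Walk through each heavy atom and fill implicit hydrogens from standard valence (C 4, N 3, O 2, S 2, halogen 1):
  atom 1: O, bond orders sum to 2 (valence 2) → 0 H
  atom 2: C, bond orders sum to 4 (valence 4) → 0 H
  atom 3: C with explicit H count 3
  atom 4: C, bond orders sum to 4 (valence 4) → 0 H
  atom 5: C, bond orders sum to 3 (valence 4) → 1 H
  atom 6: C, bond orders sum to 4 (valence 4) → 0 H
  atom 7: Cl (halogen, monovalent) → 0 H
  atom 8: C, bond orders sum to 4 (valence 4) → 0 H
  atom 9: O, bond orders sum to 2 (valence 2) → 0 H
  atom 10: Cl (halogen, monovalent) → 0 H
Totals → C:6, H:4, Cl:2, O:2.
In Hill order: C6H4Cl2O2.

C6H4Cl2O2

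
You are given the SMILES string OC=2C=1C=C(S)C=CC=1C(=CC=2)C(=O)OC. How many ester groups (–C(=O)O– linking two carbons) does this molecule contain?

1

The ester motif appears at heavy-atom position 13 in the SMILES.
Other groups present: 1 hydroxyl, 1 thiol.
Ester count: 1.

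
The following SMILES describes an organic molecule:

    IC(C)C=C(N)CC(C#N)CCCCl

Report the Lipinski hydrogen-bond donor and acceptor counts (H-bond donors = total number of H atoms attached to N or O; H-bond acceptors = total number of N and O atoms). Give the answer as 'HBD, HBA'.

Donors: find every N or O and count the H atoms it carries.
  atom 6 (N): bond orders sum to 1 → 2 H
  atom 10 (N): bond orders sum to 3 → 0 H
Lipinski HBD = 2.
Acceptors: N atoms = 2, O atoms = 0 → HBA = 2.

2, 2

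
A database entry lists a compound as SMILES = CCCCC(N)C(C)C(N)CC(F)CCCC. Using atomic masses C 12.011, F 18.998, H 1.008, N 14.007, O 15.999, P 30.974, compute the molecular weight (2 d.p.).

First, the molecular formula is C14H31FN2 (counting implicit H from valence).
  C: 14 × 12.011 = 168.154
  F: 1 × 18.998 = 18.998
  H: 31 × 1.008 = 31.248
  N: 2 × 14.007 = 28.014
Sum: 14×12.011 + 1×18.998 + 31×1.008 + 2×14.007 = 246.414 → 246.41 g/mol.

246.41 g/mol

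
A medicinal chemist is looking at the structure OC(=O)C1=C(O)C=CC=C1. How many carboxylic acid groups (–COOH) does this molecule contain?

The carboxylic acid motif appears at heavy-atom position 2 in the SMILES.
Other groups present: 1 hydroxyl.
Carboxylic acid count: 1.

1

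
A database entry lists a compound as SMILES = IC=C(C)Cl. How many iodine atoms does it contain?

Scan the SMILES for I atoms (remember two-letter symbols like Cl and Br are single atoms).
Iodine count: 1.

1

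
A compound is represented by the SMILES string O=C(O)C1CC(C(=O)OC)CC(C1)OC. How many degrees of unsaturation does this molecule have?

3

Degree of unsaturation = (number of rings) + (number of π bonds).
Ring closures in the SMILES: 1.
π bonds: 2 double bonds (each 1 DoU) → 2 DoU from unsaturation.
Total DoU = 1 + 2 = 3.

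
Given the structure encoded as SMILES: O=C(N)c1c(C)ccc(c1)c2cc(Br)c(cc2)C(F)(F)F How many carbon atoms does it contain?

15

Count every carbon token in the SMILES (each C, including those in ring-closure positions and inside branches).
Carbon count: 15.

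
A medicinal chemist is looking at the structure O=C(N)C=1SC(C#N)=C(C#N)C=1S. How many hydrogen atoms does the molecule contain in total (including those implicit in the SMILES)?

3

Walk through each heavy atom and fill implicit hydrogens from standard valence (C 4, N 3, O 2, S 2, halogen 1):
  atom 1: O, bond orders sum to 2 (valence 2) → 0 H
  atom 2: C, bond orders sum to 4 (valence 4) → 0 H
  atom 3: N, bond orders sum to 1 (valence 3) → 2 H
  atom 4: C, bond orders sum to 4 (valence 4) → 0 H
  atom 5: S, bond orders sum to 2 (valence 2) → 0 H
  atom 6: C, bond orders sum to 4 (valence 4) → 0 H
  atom 7: C, bond orders sum to 4 (valence 4) → 0 H
  atom 8: N, bond orders sum to 3 (valence 3) → 0 H
  atom 9: C, bond orders sum to 4 (valence 4) → 0 H
  atom 10: C, bond orders sum to 4 (valence 4) → 0 H
  atom 11: N, bond orders sum to 3 (valence 3) → 0 H
  atom 12: C, bond orders sum to 4 (valence 4) → 0 H
  atom 13: S, bond orders sum to 1 (valence 2) → 1 H
Total hydrogens: 3.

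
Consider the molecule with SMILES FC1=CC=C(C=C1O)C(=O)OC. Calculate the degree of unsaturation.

Degree of unsaturation = (number of rings) + (number of π bonds).
Ring closures in the SMILES: 1.
π bonds: 4 double bonds (each 1 DoU) → 4 DoU from unsaturation.
Total DoU = 1 + 4 = 5.

5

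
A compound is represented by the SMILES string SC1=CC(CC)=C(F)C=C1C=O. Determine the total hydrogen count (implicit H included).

Walk through each heavy atom and fill implicit hydrogens from standard valence (C 4, N 3, O 2, S 2, halogen 1):
  atom 1: S, bond orders sum to 1 (valence 2) → 1 H
  atom 2: C, bond orders sum to 4 (valence 4) → 0 H
  atom 3: C, bond orders sum to 3 (valence 4) → 1 H
  atom 4: C, bond orders sum to 4 (valence 4) → 0 H
  atom 5: C, bond orders sum to 2 (valence 4) → 2 H
  atom 6: C, bond orders sum to 1 (valence 4) → 3 H
  atom 7: C, bond orders sum to 4 (valence 4) → 0 H
  atom 8: F (halogen, monovalent) → 0 H
  atom 9: C, bond orders sum to 3 (valence 4) → 1 H
  atom 10: C, bond orders sum to 4 (valence 4) → 0 H
  atom 11: C, bond orders sum to 3 (valence 4) → 1 H
  atom 12: O, bond orders sum to 2 (valence 2) → 0 H
Total hydrogens: 9.

9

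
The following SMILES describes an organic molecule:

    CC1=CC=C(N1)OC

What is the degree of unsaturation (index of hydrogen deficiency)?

3

Degree of unsaturation = (number of rings) + (number of π bonds).
Ring closures in the SMILES: 1.
π bonds: 2 double bonds (each 1 DoU) → 2 DoU from unsaturation.
Total DoU = 1 + 2 = 3.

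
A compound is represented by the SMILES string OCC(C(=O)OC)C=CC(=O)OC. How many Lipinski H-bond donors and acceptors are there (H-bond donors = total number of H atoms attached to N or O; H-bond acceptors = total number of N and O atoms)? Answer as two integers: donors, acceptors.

Donors: find every N or O and count the H atoms it carries.
  atom 1 (O): bond orders sum to 1 → 1 H
  atom 5 (O): bond orders sum to 2 → 0 H
  atom 6 (O): bond orders sum to 2 → 0 H
  atom 11 (O): bond orders sum to 2 → 0 H
  atom 12 (O): bond orders sum to 2 → 0 H
Lipinski HBD = 1.
Acceptors: N atoms = 0, O atoms = 5 → HBA = 5.

1, 5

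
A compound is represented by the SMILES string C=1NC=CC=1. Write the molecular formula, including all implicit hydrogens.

C4H5N

Walk through each heavy atom and fill implicit hydrogens from standard valence (C 4, N 3, O 2, S 2, halogen 1):
  atom 1: C, bond orders sum to 3 (valence 4) → 1 H
  atom 2: N, bond orders sum to 2 (valence 3) → 1 H
  atom 3: C, bond orders sum to 3 (valence 4) → 1 H
  atom 4: C, bond orders sum to 3 (valence 4) → 1 H
  atom 5: C, bond orders sum to 3 (valence 4) → 1 H
Totals → C:4, H:5, N:1.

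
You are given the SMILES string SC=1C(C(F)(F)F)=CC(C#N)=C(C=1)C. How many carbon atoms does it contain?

Count every carbon token in the SMILES (each C, including those in ring-closure positions and inside branches).
Carbon count: 9.

9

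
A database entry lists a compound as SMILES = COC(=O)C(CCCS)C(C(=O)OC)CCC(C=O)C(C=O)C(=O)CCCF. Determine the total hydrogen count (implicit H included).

29

Walk through each heavy atom and fill implicit hydrogens from standard valence (C 4, N 3, O 2, S 2, halogen 1):
  atom 1: C, bond orders sum to 1 (valence 4) → 3 H
  atom 2: O, bond orders sum to 2 (valence 2) → 0 H
  atom 3: C, bond orders sum to 4 (valence 4) → 0 H
  atom 4: O, bond orders sum to 2 (valence 2) → 0 H
  atom 5: C, bond orders sum to 3 (valence 4) → 1 H
  atom 6: C, bond orders sum to 2 (valence 4) → 2 H
  atom 7: C, bond orders sum to 2 (valence 4) → 2 H
  atom 8: C, bond orders sum to 2 (valence 4) → 2 H
  atom 9: S, bond orders sum to 1 (valence 2) → 1 H
  atom 10: C, bond orders sum to 3 (valence 4) → 1 H
  atom 11: C, bond orders sum to 4 (valence 4) → 0 H
  atom 12: O, bond orders sum to 2 (valence 2) → 0 H
  atom 13: O, bond orders sum to 2 (valence 2) → 0 H
  atom 14: C, bond orders sum to 1 (valence 4) → 3 H
  atom 15: C, bond orders sum to 2 (valence 4) → 2 H
  atom 16: C, bond orders sum to 2 (valence 4) → 2 H
  atom 17: C, bond orders sum to 3 (valence 4) → 1 H
  atom 18: C, bond orders sum to 3 (valence 4) → 1 H
  atom 19: O, bond orders sum to 2 (valence 2) → 0 H
  atom 20: C, bond orders sum to 3 (valence 4) → 1 H
  atom 21: C, bond orders sum to 3 (valence 4) → 1 H
  atom 22: O, bond orders sum to 2 (valence 2) → 0 H
  atom 23: C, bond orders sum to 4 (valence 4) → 0 H
  atom 24: O, bond orders sum to 2 (valence 2) → 0 H
  atom 25: C, bond orders sum to 2 (valence 4) → 2 H
  atom 26: C, bond orders sum to 2 (valence 4) → 2 H
  atom 27: C, bond orders sum to 2 (valence 4) → 2 H
  atom 28: F (halogen, monovalent) → 0 H
Total hydrogens: 29.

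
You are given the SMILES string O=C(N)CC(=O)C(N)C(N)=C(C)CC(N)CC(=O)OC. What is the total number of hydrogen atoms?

22

Walk through each heavy atom and fill implicit hydrogens from standard valence (C 4, N 3, O 2, S 2, halogen 1):
  atom 1: O, bond orders sum to 2 (valence 2) → 0 H
  atom 2: C, bond orders sum to 4 (valence 4) → 0 H
  atom 3: N, bond orders sum to 1 (valence 3) → 2 H
  atom 4: C, bond orders sum to 2 (valence 4) → 2 H
  atom 5: C, bond orders sum to 4 (valence 4) → 0 H
  atom 6: O, bond orders sum to 2 (valence 2) → 0 H
  atom 7: C, bond orders sum to 3 (valence 4) → 1 H
  atom 8: N, bond orders sum to 1 (valence 3) → 2 H
  atom 9: C, bond orders sum to 4 (valence 4) → 0 H
  atom 10: N, bond orders sum to 1 (valence 3) → 2 H
  atom 11: C, bond orders sum to 4 (valence 4) → 0 H
  atom 12: C, bond orders sum to 1 (valence 4) → 3 H
  atom 13: C, bond orders sum to 2 (valence 4) → 2 H
  atom 14: C, bond orders sum to 3 (valence 4) → 1 H
  atom 15: N, bond orders sum to 1 (valence 3) → 2 H
  atom 16: C, bond orders sum to 2 (valence 4) → 2 H
  atom 17: C, bond orders sum to 4 (valence 4) → 0 H
  atom 18: O, bond orders sum to 2 (valence 2) → 0 H
  atom 19: O, bond orders sum to 2 (valence 2) → 0 H
  atom 20: C, bond orders sum to 1 (valence 4) → 3 H
Total hydrogens: 22.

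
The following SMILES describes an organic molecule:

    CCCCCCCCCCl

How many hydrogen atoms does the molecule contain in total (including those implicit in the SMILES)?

19

Walk through each heavy atom and fill implicit hydrogens from standard valence (C 4, N 3, O 2, S 2, halogen 1):
  atom 1: C, bond orders sum to 1 (valence 4) → 3 H
  atom 2: C, bond orders sum to 2 (valence 4) → 2 H
  atom 3: C, bond orders sum to 2 (valence 4) → 2 H
  atom 4: C, bond orders sum to 2 (valence 4) → 2 H
  atom 5: C, bond orders sum to 2 (valence 4) → 2 H
  atom 6: C, bond orders sum to 2 (valence 4) → 2 H
  atom 7: C, bond orders sum to 2 (valence 4) → 2 H
  atom 8: C, bond orders sum to 2 (valence 4) → 2 H
  atom 9: C, bond orders sum to 2 (valence 4) → 2 H
  atom 10: Cl (halogen, monovalent) → 0 H
Total hydrogens: 19.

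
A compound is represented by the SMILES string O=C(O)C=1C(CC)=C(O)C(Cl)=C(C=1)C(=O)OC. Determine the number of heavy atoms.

17

Every atom symbol written in the SMILES (organic subset) is one heavy atom; implicit H are not written.
Heavy atoms by element → C:11, Cl:1, O:5.
Total: 17.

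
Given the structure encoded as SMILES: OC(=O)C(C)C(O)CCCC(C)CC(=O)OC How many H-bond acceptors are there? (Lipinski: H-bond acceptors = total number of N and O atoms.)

N atoms: 0; O atoms: 5.
Lipinski HBA = 0 + 5 = 5.

5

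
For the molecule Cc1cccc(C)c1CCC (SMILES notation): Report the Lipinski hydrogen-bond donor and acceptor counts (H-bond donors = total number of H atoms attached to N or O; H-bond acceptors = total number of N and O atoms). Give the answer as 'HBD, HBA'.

Donors: find every N or O and count the H atoms it carries.
  (no N or O atoms present)
Lipinski HBD = 0.
Acceptors: N atoms = 0, O atoms = 0 → HBA = 0.

0, 0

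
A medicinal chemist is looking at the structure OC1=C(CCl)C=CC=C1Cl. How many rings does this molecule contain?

1

In SMILES, each pair of matching ring-closure digits denotes one ring-closing bond; the number of such bonds equals the number of independent rings.
Ring-closure bonds here: 1.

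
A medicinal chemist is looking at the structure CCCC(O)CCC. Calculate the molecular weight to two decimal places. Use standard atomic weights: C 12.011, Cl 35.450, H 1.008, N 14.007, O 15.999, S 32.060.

116.20 g/mol

First, the molecular formula is C7H16O (counting implicit H from valence).
  C: 7 × 12.011 = 84.077
  H: 16 × 1.008 = 16.128
  O: 1 × 15.999 = 15.999
Sum: 7×12.011 + 16×1.008 + 1×15.999 = 116.204 → 116.20 g/mol.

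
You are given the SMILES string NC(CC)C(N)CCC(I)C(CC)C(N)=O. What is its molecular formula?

C11H24IN3O

Walk through each heavy atom and fill implicit hydrogens from standard valence (C 4, N 3, O 2, S 2, halogen 1):
  atom 1: N, bond orders sum to 1 (valence 3) → 2 H
  atom 2: C, bond orders sum to 3 (valence 4) → 1 H
  atom 3: C, bond orders sum to 2 (valence 4) → 2 H
  atom 4: C, bond orders sum to 1 (valence 4) → 3 H
  atom 5: C, bond orders sum to 3 (valence 4) → 1 H
  atom 6: N, bond orders sum to 1 (valence 3) → 2 H
  atom 7: C, bond orders sum to 2 (valence 4) → 2 H
  atom 8: C, bond orders sum to 2 (valence 4) → 2 H
  atom 9: C, bond orders sum to 3 (valence 4) → 1 H
  atom 10: I (halogen, monovalent) → 0 H
  atom 11: C, bond orders sum to 3 (valence 4) → 1 H
  atom 12: C, bond orders sum to 2 (valence 4) → 2 H
  atom 13: C, bond orders sum to 1 (valence 4) → 3 H
  atom 14: C, bond orders sum to 4 (valence 4) → 0 H
  atom 15: N, bond orders sum to 1 (valence 3) → 2 H
  atom 16: O, bond orders sum to 2 (valence 2) → 0 H
Totals → C:11, H:24, I:1, N:3, O:1.
In Hill order: C11H24IN3O.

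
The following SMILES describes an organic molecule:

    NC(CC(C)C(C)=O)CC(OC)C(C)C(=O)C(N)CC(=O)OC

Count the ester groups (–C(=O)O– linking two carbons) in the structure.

The ester motif appears at heavy-atom position 20 in the SMILES.
Other groups present: 1 ether, 2 ketone, 2 primary amine.
Ester count: 1.

1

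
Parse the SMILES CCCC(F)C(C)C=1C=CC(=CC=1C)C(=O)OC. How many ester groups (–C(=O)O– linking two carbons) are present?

1

The ester motif appears at heavy-atom position 15 in the SMILES.
Ester count: 1.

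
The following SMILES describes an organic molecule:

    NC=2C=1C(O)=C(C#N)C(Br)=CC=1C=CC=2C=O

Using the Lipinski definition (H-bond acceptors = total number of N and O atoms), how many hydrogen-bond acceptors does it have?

N atoms: 2; O atoms: 2.
Lipinski HBA = 2 + 2 = 4.

4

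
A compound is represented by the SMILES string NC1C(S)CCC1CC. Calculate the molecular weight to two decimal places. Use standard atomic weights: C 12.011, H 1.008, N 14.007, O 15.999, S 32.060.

145.26 g/mol

First, the molecular formula is C7H15NS (counting implicit H from valence).
  C: 7 × 12.011 = 84.077
  H: 15 × 1.008 = 15.120
  N: 1 × 14.007 = 14.007
  S: 1 × 32.060 = 32.060
Sum: 7×12.011 + 15×1.008 + 1×14.007 + 1×32.060 = 145.264 → 145.26 g/mol.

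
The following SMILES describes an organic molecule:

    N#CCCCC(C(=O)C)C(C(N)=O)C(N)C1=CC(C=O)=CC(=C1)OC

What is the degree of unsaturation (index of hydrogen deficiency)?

9

Degree of unsaturation = (number of rings) + (number of π bonds).
Ring closures in the SMILES: 1.
π bonds: 6 double bonds (each 1 DoU), 1 triple bond (each 2 DoU) → 8 DoU from unsaturation.
Total DoU = 1 + 8 = 9.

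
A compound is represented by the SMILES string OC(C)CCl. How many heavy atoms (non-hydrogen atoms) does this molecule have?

5

Every atom symbol written in the SMILES (organic subset) is one heavy atom; implicit H are not written.
Heavy atoms by element → C:3, Cl:1, O:1.
Total: 5.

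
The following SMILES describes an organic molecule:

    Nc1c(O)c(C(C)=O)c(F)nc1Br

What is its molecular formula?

C7H6BrFN2O2

Walk through each heavy atom and fill implicit hydrogens from standard valence (C 4, N 3, O 2, S 2, halogen 1); for lowercase aromatic atoms, an aromatic c carries 1 H when it has two neighbours and 0 H with three, and aromatic n carries 0 H:
  atom 1: N, bond orders sum to 1 (valence 3) → 2 H
  atom 2: aromatic c, 3 neighbours → 0 H
  atom 3: aromatic c, 3 neighbours → 0 H
  atom 4: O, bond orders sum to 1 (valence 2) → 1 H
  atom 5: aromatic c, 3 neighbours → 0 H
  atom 6: C, bond orders sum to 4 (valence 4) → 0 H
  atom 7: C, bond orders sum to 1 (valence 4) → 3 H
  atom 8: O, bond orders sum to 2 (valence 2) → 0 H
  atom 9: aromatic c, 3 neighbours → 0 H
  atom 10: F (halogen, monovalent) → 0 H
  atom 11: aromatic n, 2 neighbours → 0 H
  atom 12: aromatic c, 3 neighbours → 0 H
  atom 13: Br (halogen, monovalent) → 0 H
Totals → C:7, H:6, Br:1, F:1, N:2, O:2.
In Hill order: C7H6BrFN2O2.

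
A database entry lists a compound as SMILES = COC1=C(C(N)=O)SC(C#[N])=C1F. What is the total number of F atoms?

1

Scan the SMILES for F atoms (remember two-letter symbols like Cl and Br are single atoms).
Fluorine count: 1.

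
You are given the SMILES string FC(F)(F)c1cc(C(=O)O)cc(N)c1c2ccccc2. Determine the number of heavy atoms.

Every atom symbol written in the SMILES (organic subset) is one heavy atom; implicit H are not written.
Heavy atoms by element → C:14, F:3, N:1, O:2.
Total: 20.

20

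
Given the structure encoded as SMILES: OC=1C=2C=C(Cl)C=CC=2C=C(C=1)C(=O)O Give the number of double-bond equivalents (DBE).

Molecular formula: C11H7ClO3.
DoU = (2C + 2 + N − H − X) / 2, where X is the halogen count and O/S are ignored.
    = (2·11 + 2 + 0 − 7 − 1) / 2 = 16 / 2 = 8.

8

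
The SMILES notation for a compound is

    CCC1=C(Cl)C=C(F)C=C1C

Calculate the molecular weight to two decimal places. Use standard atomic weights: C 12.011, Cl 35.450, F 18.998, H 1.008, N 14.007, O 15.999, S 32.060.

First, the molecular formula is C9H10ClF (counting implicit H from valence).
  C: 9 × 12.011 = 108.099
  Cl: 1 × 35.450 = 35.450
  F: 1 × 18.998 = 18.998
  H: 10 × 1.008 = 10.080
Sum: 9×12.011 + 1×35.450 + 1×18.998 + 10×1.008 = 172.627 → 172.63 g/mol.

172.63 g/mol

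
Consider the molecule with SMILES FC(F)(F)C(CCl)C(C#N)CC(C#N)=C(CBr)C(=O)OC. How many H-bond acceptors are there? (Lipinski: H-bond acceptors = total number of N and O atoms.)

4

N atoms: 2; O atoms: 2.
Lipinski HBA = 2 + 2 = 4.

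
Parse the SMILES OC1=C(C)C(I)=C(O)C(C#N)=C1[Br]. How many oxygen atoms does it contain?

2

Scan the SMILES for O atoms (remember two-letter symbols like Cl and Br are single atoms).
Oxygen count: 2.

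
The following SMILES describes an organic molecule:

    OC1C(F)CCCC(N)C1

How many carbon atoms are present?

7

Count every carbon token in the SMILES (each C, including those in ring-closure positions and inside branches).
Carbon count: 7.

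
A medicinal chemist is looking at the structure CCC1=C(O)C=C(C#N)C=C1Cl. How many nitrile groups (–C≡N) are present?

1

The nitrile motif appears at heavy-atom position 8 in the SMILES.
Other groups present: 1 hydroxyl.
Nitrile count: 1.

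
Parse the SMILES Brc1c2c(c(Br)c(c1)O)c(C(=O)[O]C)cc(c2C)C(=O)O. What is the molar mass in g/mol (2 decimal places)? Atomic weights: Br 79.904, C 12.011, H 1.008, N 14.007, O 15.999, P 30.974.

418.04 g/mol

First, the molecular formula is C14H10Br2O5 (counting implicit H from valence).
  Br: 2 × 79.904 = 159.808
  C: 14 × 12.011 = 168.154
  H: 10 × 1.008 = 10.080
  O: 5 × 15.999 = 79.995
Sum: 2×79.904 + 14×12.011 + 10×1.008 + 5×15.999 = 418.037 → 418.04 g/mol.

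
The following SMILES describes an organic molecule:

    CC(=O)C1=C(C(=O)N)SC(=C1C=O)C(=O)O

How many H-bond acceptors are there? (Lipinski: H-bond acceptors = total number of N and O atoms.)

6

N atoms: 1; O atoms: 5.
Lipinski HBA = 1 + 5 = 6.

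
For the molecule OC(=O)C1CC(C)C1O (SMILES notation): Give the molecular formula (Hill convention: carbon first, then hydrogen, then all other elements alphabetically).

Walk through each heavy atom and fill implicit hydrogens from standard valence (C 4, N 3, O 2, S 2, halogen 1):
  atom 1: O, bond orders sum to 1 (valence 2) → 1 H
  atom 2: C, bond orders sum to 4 (valence 4) → 0 H
  atom 3: O, bond orders sum to 2 (valence 2) → 0 H
  atom 4: C, bond orders sum to 3 (valence 4) → 1 H
  atom 5: C, bond orders sum to 2 (valence 4) → 2 H
  atom 6: C, bond orders sum to 3 (valence 4) → 1 H
  atom 7: C, bond orders sum to 1 (valence 4) → 3 H
  atom 8: C, bond orders sum to 3 (valence 4) → 1 H
  atom 9: O, bond orders sum to 1 (valence 2) → 1 H
Totals → C:6, H:10, O:3.

C6H10O3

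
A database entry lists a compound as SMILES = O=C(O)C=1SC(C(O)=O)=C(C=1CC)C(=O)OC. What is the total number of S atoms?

1

Scan the SMILES for S atoms (remember two-letter symbols like Cl and Br are single atoms).
Sulfur count: 1.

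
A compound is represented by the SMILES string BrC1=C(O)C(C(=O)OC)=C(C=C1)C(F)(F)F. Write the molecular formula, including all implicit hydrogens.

Walk through each heavy atom and fill implicit hydrogens from standard valence (C 4, N 3, O 2, S 2, halogen 1):
  atom 1: Br (halogen, monovalent) → 0 H
  atom 2: C, bond orders sum to 4 (valence 4) → 0 H
  atom 3: C, bond orders sum to 4 (valence 4) → 0 H
  atom 4: O, bond orders sum to 1 (valence 2) → 1 H
  atom 5: C, bond orders sum to 4 (valence 4) → 0 H
  atom 6: C, bond orders sum to 4 (valence 4) → 0 H
  atom 7: O, bond orders sum to 2 (valence 2) → 0 H
  atom 8: O, bond orders sum to 2 (valence 2) → 0 H
  atom 9: C, bond orders sum to 1 (valence 4) → 3 H
  atom 10: C, bond orders sum to 4 (valence 4) → 0 H
  atom 11: C, bond orders sum to 3 (valence 4) → 1 H
  atom 12: C, bond orders sum to 3 (valence 4) → 1 H
  atom 13: C, bond orders sum to 4 (valence 4) → 0 H
  atom 14: F (halogen, monovalent) → 0 H
  atom 15: F (halogen, monovalent) → 0 H
  atom 16: F (halogen, monovalent) → 0 H
Totals → C:9, H:6, Br:1, F:3, O:3.
In Hill order: C9H6BrF3O3.

C9H6BrF3O3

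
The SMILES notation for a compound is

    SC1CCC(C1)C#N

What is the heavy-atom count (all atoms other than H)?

Every atom symbol written in the SMILES (organic subset) is one heavy atom; implicit H are not written.
Heavy atoms by element → C:6, N:1, S:1.
Total: 8.

8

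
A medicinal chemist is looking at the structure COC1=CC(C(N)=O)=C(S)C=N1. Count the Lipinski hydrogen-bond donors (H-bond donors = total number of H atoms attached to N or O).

2

Donors: find every N or O and count the H atoms it carries.
  atom 2 (O): bond orders sum to 2 → 0 H
  atom 7 (N): bond orders sum to 1 → 2 H
  atom 8 (O): bond orders sum to 2 → 0 H
  atom 12 (N): bond orders sum to 3 → 0 H
Lipinski HBD = 2.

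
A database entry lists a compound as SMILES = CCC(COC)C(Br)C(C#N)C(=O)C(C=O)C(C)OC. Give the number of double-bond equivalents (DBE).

Degree of unsaturation = (number of rings) + (number of π bonds).
Ring closures in the SMILES: 0.
π bonds: 2 double bonds (each 1 DoU), 1 triple bond (each 2 DoU) → 4 DoU from unsaturation.
Total DoU = 0 + 4 = 4.

4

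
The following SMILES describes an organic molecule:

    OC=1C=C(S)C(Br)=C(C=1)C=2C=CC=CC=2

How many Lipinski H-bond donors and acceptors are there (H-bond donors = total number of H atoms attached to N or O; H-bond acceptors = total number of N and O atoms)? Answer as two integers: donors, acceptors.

Donors: find every N or O and count the H atoms it carries.
  atom 1 (O): bond orders sum to 1 → 1 H
Lipinski HBD = 1.
Acceptors: N atoms = 0, O atoms = 1 → HBA = 1.

1, 1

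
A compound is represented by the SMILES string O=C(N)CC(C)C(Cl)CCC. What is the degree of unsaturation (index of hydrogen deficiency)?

Molecular formula: C8H16ClNO.
DoU = (2C + 2 + N − H − X) / 2, where X is the halogen count and O/S are ignored.
    = (2·8 + 2 + 1 − 16 − 1) / 2 = 2 / 2 = 1.

1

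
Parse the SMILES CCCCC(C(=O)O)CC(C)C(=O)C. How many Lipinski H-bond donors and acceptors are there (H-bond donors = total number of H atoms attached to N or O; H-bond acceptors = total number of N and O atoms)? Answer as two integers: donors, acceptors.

Donors: find every N or O and count the H atoms it carries.
  atom 7 (O): bond orders sum to 2 → 0 H
  atom 8 (O): bond orders sum to 1 → 1 H
  atom 13 (O): bond orders sum to 2 → 0 H
Lipinski HBD = 1.
Acceptors: N atoms = 0, O atoms = 3 → HBA = 3.

1, 3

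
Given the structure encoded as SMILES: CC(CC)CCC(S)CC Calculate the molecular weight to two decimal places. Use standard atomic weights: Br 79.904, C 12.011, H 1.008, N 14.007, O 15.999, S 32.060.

First, the molecular formula is C9H20S (counting implicit H from valence).
  C: 9 × 12.011 = 108.099
  H: 20 × 1.008 = 20.160
  S: 1 × 32.060 = 32.060
Sum: 9×12.011 + 20×1.008 + 1×32.060 = 160.319 → 160.32 g/mol.

160.32 g/mol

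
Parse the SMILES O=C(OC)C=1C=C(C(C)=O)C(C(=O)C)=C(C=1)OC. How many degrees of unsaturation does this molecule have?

Degree of unsaturation = (number of rings) + (number of π bonds).
Ring closures in the SMILES: 1.
π bonds: 6 double bonds (each 1 DoU) → 6 DoU from unsaturation.
Total DoU = 1 + 6 = 7.

7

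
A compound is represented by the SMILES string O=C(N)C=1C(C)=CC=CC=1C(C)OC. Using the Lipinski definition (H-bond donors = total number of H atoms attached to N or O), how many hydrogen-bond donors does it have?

Donors: find every N or O and count the H atoms it carries.
  atom 1 (O): bond orders sum to 2 → 0 H
  atom 3 (N): bond orders sum to 1 → 2 H
  atom 13 (O): bond orders sum to 2 → 0 H
Lipinski HBD = 2.

2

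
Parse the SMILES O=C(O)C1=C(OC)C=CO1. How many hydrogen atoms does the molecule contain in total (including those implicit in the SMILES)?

Walk through each heavy atom and fill implicit hydrogens from standard valence (C 4, N 3, O 2, S 2, halogen 1):
  atom 1: O, bond orders sum to 2 (valence 2) → 0 H
  atom 2: C, bond orders sum to 4 (valence 4) → 0 H
  atom 3: O, bond orders sum to 1 (valence 2) → 1 H
  atom 4: C, bond orders sum to 4 (valence 4) → 0 H
  atom 5: C, bond orders sum to 4 (valence 4) → 0 H
  atom 6: O, bond orders sum to 2 (valence 2) → 0 H
  atom 7: C, bond orders sum to 1 (valence 4) → 3 H
  atom 8: C, bond orders sum to 3 (valence 4) → 1 H
  atom 9: C, bond orders sum to 3 (valence 4) → 1 H
  atom 10: O, bond orders sum to 2 (valence 2) → 0 H
Total hydrogens: 6.

6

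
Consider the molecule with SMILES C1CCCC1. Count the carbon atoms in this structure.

Count every carbon token in the SMILES (each C, including those in ring-closure positions and inside branches).
Carbon count: 5.

5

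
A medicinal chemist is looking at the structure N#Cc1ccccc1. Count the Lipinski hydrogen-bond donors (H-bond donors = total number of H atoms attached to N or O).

Donors: find every N or O and count the H atoms it carries.
  atom 1 (N): bond orders sum to 3 → 0 H
Lipinski HBD = 0.

0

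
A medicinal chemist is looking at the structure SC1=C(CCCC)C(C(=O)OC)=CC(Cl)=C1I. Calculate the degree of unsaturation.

5

Degree of unsaturation = (number of rings) + (number of π bonds).
Ring closures in the SMILES: 1.
π bonds: 4 double bonds (each 1 DoU) → 4 DoU from unsaturation.
Total DoU = 1 + 4 = 5.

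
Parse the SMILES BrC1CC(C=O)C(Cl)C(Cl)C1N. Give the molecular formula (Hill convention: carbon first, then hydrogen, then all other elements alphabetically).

Walk through each heavy atom and fill implicit hydrogens from standard valence (C 4, N 3, O 2, S 2, halogen 1):
  atom 1: Br (halogen, monovalent) → 0 H
  atom 2: C, bond orders sum to 3 (valence 4) → 1 H
  atom 3: C, bond orders sum to 2 (valence 4) → 2 H
  atom 4: C, bond orders sum to 3 (valence 4) → 1 H
  atom 5: C, bond orders sum to 3 (valence 4) → 1 H
  atom 6: O, bond orders sum to 2 (valence 2) → 0 H
  atom 7: C, bond orders sum to 3 (valence 4) → 1 H
  atom 8: Cl (halogen, monovalent) → 0 H
  atom 9: C, bond orders sum to 3 (valence 4) → 1 H
  atom 10: Cl (halogen, monovalent) → 0 H
  atom 11: C, bond orders sum to 3 (valence 4) → 1 H
  atom 12: N, bond orders sum to 1 (valence 3) → 2 H
Totals → C:7, H:10, Br:1, Cl:2, N:1, O:1.
In Hill order: C7H10BrCl2NO.

C7H10BrCl2NO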